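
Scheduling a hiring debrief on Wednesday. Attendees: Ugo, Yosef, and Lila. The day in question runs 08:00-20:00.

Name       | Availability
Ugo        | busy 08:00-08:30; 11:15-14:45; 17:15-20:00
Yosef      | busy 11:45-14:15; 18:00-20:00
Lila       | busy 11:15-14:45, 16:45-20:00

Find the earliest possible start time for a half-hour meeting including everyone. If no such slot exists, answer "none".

Ugo free: 08:30-11:15, 14:45-17:15 (invert busy blocks within the working day).
Yosef free: 08:00-11:45, 14:15-18:00 (invert busy blocks within the working day).
Lila free: 08:00-11:15, 14:45-16:45 (invert busy blocks within the working day).
Ugo ∩ Yosef: 08:30-11:15, 14:45-17:15.
Ugo ∩ Yosef ∩ Lila: 08:30-11:15, 14:45-16:45.
Those are the intersection windows.
The first common window of at least 30 minutes is 08:30-11:15, so the earliest start is 08:30.

08:30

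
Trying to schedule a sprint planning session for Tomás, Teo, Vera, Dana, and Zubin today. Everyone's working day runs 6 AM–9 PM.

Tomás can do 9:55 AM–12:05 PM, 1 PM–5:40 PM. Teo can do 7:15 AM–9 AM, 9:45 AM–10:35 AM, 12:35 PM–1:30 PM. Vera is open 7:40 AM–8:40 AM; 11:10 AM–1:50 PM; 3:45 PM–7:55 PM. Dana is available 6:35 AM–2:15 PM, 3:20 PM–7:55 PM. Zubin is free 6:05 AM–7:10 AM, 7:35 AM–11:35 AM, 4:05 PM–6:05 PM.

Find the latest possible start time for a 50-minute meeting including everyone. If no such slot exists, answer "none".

none

Tomás ∩ Teo: 09:55-10:35, 13:00-13:30.
Tomás ∩ Teo ∩ Vera: 13:00-13:30.
Tomás ∩ Teo ∩ Vera ∩ Dana: 13:00-13:30.
Tomás ∩ Teo ∩ Vera ∩ Dana ∩ Zubin: ∅.
There is no time when everyone is free.
No common window is at least 50 minutes long.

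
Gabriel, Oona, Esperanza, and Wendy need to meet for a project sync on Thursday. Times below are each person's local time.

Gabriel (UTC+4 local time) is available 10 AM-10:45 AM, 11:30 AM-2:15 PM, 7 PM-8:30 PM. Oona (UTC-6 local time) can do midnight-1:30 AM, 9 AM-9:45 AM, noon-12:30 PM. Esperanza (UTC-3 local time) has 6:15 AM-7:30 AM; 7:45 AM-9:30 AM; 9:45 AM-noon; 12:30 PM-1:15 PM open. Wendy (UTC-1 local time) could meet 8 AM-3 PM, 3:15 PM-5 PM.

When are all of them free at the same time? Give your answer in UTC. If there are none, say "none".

15:30-15:45

Gabriel in UTC: 06:00-06:45, 07:30-10:15, 15:00-16:30 (subtract 4h to convert from UTC+4).
Oona in UTC: 06:00-07:30, 15:00-15:45, 18:00-18:30 (add 6h to convert from UTC-6).
Esperanza in UTC: 09:15-10:30, 10:45-12:30, 12:45-15:00, 15:30-16:15 (add 3h to convert from UTC-3).
Wendy in UTC: 09:00-16:00, 16:15-18:00 (add 1h to convert from UTC-1).
Gabriel ∩ Oona: 06:00-06:45, 15:00-15:45.
Gabriel ∩ Oona ∩ Esperanza: 15:30-15:45.
Gabriel ∩ Oona ∩ Esperanza ∩ Wendy: 15:30-15:45.
Those are the intersection windows.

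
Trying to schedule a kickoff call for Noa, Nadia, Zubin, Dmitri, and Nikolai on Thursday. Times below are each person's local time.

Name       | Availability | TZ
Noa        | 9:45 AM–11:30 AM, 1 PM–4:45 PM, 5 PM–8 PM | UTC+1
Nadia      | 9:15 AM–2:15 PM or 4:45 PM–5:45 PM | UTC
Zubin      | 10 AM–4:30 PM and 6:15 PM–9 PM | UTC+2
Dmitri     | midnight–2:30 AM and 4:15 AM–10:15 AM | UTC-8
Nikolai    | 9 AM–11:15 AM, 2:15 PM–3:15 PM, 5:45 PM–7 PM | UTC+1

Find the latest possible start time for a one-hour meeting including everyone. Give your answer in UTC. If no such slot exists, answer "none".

16:45

Noa in UTC: 08:45-10:30, 12:00-15:45, 16:00-19:00 (subtract 1h to convert from UTC+1).
Nadia in UTC: 09:15-14:15, 16:45-17:45.
Zubin in UTC: 08:00-14:30, 16:15-19:00 (subtract 2h to convert from UTC+2).
Dmitri in UTC: 08:00-10:30, 12:15-18:15 (add 8h to convert from UTC-8).
Nikolai in UTC: 08:00-10:15, 13:15-14:15, 16:45-18:00 (subtract 1h to convert from UTC+1).
Noa ∩ Nadia: 09:15-10:30, 12:00-14:15, 16:45-17:45.
Noa ∩ Nadia ∩ Zubin: 09:15-10:30, 12:00-14:15, 16:45-17:45.
Noa ∩ Nadia ∩ Zubin ∩ Dmitri: 09:15-10:30, 12:15-14:15, 16:45-17:45.
Noa ∩ Nadia ∩ Zubin ∩ Dmitri ∩ Nikolai: 09:15-10:15, 13:15-14:15, 16:45-17:45.
The last common window of at least 60 minutes is 16:45-17:45; a 60-minute meeting can start as late as 16:45 and still end by 17:45.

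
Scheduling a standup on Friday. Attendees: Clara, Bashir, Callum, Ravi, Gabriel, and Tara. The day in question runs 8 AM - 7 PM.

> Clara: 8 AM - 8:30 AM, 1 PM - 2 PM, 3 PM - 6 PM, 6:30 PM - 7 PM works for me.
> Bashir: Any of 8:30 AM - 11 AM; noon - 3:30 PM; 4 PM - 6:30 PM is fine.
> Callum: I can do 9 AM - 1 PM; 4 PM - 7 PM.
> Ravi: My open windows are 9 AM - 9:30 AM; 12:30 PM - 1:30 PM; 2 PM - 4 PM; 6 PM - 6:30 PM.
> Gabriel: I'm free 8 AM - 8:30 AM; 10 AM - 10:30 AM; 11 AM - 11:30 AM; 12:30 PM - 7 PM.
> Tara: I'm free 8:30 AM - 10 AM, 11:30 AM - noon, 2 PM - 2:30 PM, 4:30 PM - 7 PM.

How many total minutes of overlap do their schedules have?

0

Clara ∩ Bashir: 13:00-14:00, 15:00-15:30, 16:00-18:00.
Clara ∩ Bashir ∩ Callum: 16:00-18:00.
Clara ∩ Bashir ∩ Callum ∩ Ravi: ∅.
Clara ∩ Bashir ∩ Callum ∩ Ravi ∩ Gabriel: ∅.
Clara ∩ Bashir ∩ Callum ∩ Ravi ∩ Gabriel ∩ Tara: ∅.
There is no time when everyone is free.
There is no common window, so the total is 0 minutes.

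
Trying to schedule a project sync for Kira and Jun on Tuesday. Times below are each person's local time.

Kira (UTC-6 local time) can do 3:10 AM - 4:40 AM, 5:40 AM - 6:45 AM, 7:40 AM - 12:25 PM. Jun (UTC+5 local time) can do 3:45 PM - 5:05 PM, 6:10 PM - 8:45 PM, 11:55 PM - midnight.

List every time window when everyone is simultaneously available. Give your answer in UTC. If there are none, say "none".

11:40-12:05, 13:40-15:45

Kira in UTC: 09:10-10:40, 11:40-12:45, 13:40-18:25 (add 6h to convert from UTC-6).
Jun in UTC: 10:45-12:05, 13:10-15:45, 18:55-19:00 (subtract 5h to convert from UTC+5).
Kira ∩ Jun: 11:40-12:05, 13:40-15:45.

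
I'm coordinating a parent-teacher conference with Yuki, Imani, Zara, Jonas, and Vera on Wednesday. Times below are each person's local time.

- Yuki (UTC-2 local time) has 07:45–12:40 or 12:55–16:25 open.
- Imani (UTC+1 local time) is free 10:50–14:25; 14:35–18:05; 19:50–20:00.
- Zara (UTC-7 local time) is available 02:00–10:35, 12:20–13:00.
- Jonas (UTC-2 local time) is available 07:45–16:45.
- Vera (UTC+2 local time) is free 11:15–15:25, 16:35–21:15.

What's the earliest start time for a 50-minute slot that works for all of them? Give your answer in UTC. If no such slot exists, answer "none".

09:50

Yuki in UTC: 09:45-14:40, 14:55-18:25 (add 2h to convert from UTC-2).
Imani in UTC: 09:50-13:25, 13:35-17:05, 18:50-19:00 (subtract 1h to convert from UTC+1).
Zara in UTC: 09:00-17:35, 19:20-20:00 (add 7h to convert from UTC-7).
Jonas in UTC: 09:45-18:45 (add 2h to convert from UTC-2).
Vera in UTC: 09:15-13:25, 14:35-19:15 (subtract 2h to convert from UTC+2).
Yuki ∩ Imani: 09:50-13:25, 13:35-14:40, 14:55-17:05.
Yuki ∩ Imani ∩ Zara: 09:50-13:25, 13:35-14:40, 14:55-17:05.
Yuki ∩ Imani ∩ Zara ∩ Jonas: 09:50-13:25, 13:35-14:40, 14:55-17:05.
Yuki ∩ Imani ∩ Zara ∩ Jonas ∩ Vera: 09:50-13:25, 14:35-14:40, 14:55-17:05.
The first common window of at least 50 minutes is 09:50-13:25, so the earliest start is 09:50.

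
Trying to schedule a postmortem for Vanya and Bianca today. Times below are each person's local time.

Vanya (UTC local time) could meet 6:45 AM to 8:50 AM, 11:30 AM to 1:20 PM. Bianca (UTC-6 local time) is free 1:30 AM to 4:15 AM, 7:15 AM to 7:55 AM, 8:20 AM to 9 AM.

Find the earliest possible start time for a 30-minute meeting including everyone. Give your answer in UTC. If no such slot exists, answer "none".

07:30

Vanya in UTC: 06:45-08:50, 11:30-13:20.
Bianca in UTC: 07:30-10:15, 13:15-13:55, 14:20-15:00 (add 6h to convert from UTC-6).
Vanya ∩ Bianca: 07:30-08:50, 13:15-13:20.
The first common window of at least 30 minutes is 07:30-08:50, so the earliest start is 07:30.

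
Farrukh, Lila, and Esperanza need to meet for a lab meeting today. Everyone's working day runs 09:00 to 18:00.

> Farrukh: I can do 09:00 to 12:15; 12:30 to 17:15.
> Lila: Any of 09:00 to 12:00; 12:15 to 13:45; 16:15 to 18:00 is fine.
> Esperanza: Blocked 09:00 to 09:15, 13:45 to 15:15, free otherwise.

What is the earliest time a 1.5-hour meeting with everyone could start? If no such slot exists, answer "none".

Farrukh free: 09:00-12:15, 12:30-17:15.
Lila free: 09:00-12:00, 12:15-13:45, 16:15-18:00.
Esperanza free: 09:15-13:45, 15:15-18:00 (invert busy blocks within the working day).
Farrukh ∩ Lila: 09:00-12:00, 12:30-13:45, 16:15-17:15.
Farrukh ∩ Lila ∩ Esperanza: 09:15-12:00, 12:30-13:45, 16:15-17:15.
Those are the intersection windows.
The first common window of at least 90 minutes is 09:15-12:00, so the earliest start is 09:15.

09:15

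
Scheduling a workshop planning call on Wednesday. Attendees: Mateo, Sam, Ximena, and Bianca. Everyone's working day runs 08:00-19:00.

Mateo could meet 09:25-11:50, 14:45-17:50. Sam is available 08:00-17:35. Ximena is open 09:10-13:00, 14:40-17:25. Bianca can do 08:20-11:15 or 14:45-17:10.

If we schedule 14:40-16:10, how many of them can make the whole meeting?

Sam and Ximena can make the full 14:40-16:10 slot — that's 2.

2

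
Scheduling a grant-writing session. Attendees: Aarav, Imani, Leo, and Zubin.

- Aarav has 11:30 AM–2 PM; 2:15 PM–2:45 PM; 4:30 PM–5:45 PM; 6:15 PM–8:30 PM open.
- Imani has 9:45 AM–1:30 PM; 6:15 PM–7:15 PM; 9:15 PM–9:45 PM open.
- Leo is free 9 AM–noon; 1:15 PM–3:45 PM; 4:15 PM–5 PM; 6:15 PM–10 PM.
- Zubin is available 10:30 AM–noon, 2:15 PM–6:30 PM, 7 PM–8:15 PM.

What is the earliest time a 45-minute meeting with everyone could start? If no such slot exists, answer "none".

none

Aarav ∩ Imani: 11:30-13:30, 18:15-19:15.
Aarav ∩ Imani ∩ Leo: 11:30-12:00, 13:15-13:30, 18:15-19:15.
Aarav ∩ Imani ∩ Leo ∩ Zubin: 11:30-12:00, 18:15-18:30, 19:00-19:15.
So the common availability across everyone is 11:30-12:00, 18:15-18:30, 19:00-19:15.
No common window is at least 45 minutes long.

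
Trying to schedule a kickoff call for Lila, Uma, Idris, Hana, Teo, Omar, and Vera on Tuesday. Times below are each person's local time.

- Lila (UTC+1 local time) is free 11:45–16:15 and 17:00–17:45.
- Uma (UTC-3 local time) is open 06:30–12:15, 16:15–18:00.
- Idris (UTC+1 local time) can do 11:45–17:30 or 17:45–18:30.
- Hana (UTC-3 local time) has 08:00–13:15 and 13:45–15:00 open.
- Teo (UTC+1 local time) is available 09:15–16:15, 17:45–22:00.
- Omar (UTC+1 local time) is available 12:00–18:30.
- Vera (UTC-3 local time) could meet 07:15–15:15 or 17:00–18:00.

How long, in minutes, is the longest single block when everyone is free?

255

Lila in UTC: 10:45-15:15, 16:00-16:45 (subtract 1h to convert from UTC+1).
Uma in UTC: 09:30-15:15, 19:15-21:00 (add 3h to convert from UTC-3).
Idris in UTC: 10:45-16:30, 16:45-17:30 (subtract 1h to convert from UTC+1).
Hana in UTC: 11:00-16:15, 16:45-18:00 (add 3h to convert from UTC-3).
Teo in UTC: 08:15-15:15, 16:45-21:00 (subtract 1h to convert from UTC+1).
Omar in UTC: 11:00-17:30 (subtract 1h to convert from UTC+1).
Vera in UTC: 10:15-18:15, 20:00-21:00 (add 3h to convert from UTC-3).
Lila ∩ Uma: 10:45-15:15.
Lila ∩ Uma ∩ Idris: 10:45-15:15.
Lila ∩ Uma ∩ Idris ∩ Hana: 11:00-15:15.
Lila ∩ Uma ∩ Idris ∩ Hana ∩ Teo: 11:00-15:15.
Lila ∩ Uma ∩ Idris ∩ Hana ∩ Teo ∩ Omar: 11:00-15:15.
Lila ∩ Uma ∩ Idris ∩ Hana ∩ Teo ∩ Omar ∩ Vera: 11:00-15:15.
The longest is 11:00-15:15 at 255 minutes.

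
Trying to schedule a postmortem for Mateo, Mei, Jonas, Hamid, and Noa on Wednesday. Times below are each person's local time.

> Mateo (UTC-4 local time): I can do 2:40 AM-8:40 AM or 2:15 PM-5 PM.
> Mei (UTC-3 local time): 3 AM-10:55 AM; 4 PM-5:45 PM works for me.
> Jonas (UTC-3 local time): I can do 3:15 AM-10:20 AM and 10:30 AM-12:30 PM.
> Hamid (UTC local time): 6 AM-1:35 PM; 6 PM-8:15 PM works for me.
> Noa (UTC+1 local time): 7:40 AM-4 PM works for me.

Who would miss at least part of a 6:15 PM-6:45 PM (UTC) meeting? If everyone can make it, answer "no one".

Mateo in UTC: 06:40-12:40, 18:15-21:00 (add 4h to convert from UTC-4).
Mei in UTC: 06:00-13:55, 19:00-20:45 (add 3h to convert from UTC-3).
Jonas in UTC: 06:15-13:20, 13:30-15:30 (add 3h to convert from UTC-3).
Hamid in UTC: 06:00-13:35, 18:00-20:15.
Noa in UTC: 06:40-15:00 (subtract 1h to convert from UTC+1).
Mateo: free for 18:15-18:45. Mei: not fully free for 18:15-18:45. Jonas: not fully free for 18:15-18:45. Hamid: free for 18:15-18:45. Noa: not fully free for 18:15-18:45.

Jonas, Mei, Noa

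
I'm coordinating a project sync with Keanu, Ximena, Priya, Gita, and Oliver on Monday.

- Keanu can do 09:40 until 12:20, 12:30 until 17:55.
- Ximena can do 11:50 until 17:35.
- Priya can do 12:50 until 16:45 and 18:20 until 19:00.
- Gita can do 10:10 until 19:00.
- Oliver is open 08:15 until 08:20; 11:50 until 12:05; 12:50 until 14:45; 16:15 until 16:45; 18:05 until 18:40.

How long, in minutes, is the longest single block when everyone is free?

115

Keanu ∩ Ximena: 11:50-12:20, 12:30-17:35.
Keanu ∩ Ximena ∩ Priya: 12:50-16:45.
Keanu ∩ Ximena ∩ Priya ∩ Gita: 12:50-16:45.
Keanu ∩ Ximena ∩ Priya ∩ Gita ∩ Oliver: 12:50-14:45, 16:15-16:45.
The longest is 12:50-14:45 at 115 minutes.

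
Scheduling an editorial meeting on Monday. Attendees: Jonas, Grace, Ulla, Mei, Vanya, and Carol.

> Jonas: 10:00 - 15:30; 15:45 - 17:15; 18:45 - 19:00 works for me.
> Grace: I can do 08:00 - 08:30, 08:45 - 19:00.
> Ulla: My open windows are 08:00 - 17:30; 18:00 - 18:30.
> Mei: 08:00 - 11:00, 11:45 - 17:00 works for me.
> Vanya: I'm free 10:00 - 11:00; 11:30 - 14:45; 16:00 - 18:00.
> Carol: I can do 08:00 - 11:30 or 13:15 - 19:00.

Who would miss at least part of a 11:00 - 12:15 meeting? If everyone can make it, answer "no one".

Carol, Mei, Vanya

Jonas: free for 11:00-12:15. Grace: free for 11:00-12:15. Ulla: free for 11:00-12:15. Mei: not fully free for 11:00-12:15. Vanya: not fully free for 11:00-12:15. Carol: not fully free for 11:00-12:15.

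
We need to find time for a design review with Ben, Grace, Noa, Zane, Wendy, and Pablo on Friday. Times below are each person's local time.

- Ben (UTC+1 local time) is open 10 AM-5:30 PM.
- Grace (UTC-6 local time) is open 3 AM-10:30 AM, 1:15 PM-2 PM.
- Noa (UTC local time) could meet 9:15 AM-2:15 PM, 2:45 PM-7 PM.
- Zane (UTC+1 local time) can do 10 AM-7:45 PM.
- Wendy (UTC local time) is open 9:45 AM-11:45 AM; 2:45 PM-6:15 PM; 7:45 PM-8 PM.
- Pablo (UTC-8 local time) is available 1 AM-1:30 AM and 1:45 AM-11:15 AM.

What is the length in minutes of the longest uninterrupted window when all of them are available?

120

Ben in UTC: 09:00-16:30 (subtract 1h to convert from UTC+1).
Grace in UTC: 09:00-16:30, 19:15-20:00 (add 6h to convert from UTC-6).
Noa in UTC: 09:15-14:15, 14:45-19:00.
Zane in UTC: 09:00-18:45 (subtract 1h to convert from UTC+1).
Wendy in UTC: 09:45-11:45, 14:45-18:15, 19:45-20:00.
Pablo in UTC: 09:00-09:30, 09:45-19:15 (add 8h to convert from UTC-8).
Ben ∩ Grace: 09:00-16:30.
Ben ∩ Grace ∩ Noa: 09:15-14:15, 14:45-16:30.
Ben ∩ Grace ∩ Noa ∩ Zane: 09:15-14:15, 14:45-16:30.
Ben ∩ Grace ∩ Noa ∩ Zane ∩ Wendy: 09:45-11:45, 14:45-16:30.
Ben ∩ Grace ∩ Noa ∩ Zane ∩ Wendy ∩ Pablo: 09:45-11:45, 14:45-16:30.
Those are the intersection windows.
The longest is 09:45-11:45 at 120 minutes.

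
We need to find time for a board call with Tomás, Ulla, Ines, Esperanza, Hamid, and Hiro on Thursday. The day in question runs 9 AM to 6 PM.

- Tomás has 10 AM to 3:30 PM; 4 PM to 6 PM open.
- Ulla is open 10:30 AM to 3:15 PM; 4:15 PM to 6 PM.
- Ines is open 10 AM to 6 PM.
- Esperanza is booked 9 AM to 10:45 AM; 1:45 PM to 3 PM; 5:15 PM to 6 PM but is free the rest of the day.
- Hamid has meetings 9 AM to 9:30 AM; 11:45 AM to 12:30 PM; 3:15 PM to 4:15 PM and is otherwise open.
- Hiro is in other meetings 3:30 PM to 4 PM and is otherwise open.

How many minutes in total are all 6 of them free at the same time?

210

Tomás free: 10:00-15:30, 16:00-18:00.
Ulla free: 10:30-15:15, 16:15-18:00.
Ines free: 10:00-18:00.
Esperanza free: 10:45-13:45, 15:00-17:15 (invert busy blocks within the working day).
Hamid free: 09:30-11:45, 12:30-15:15, 16:15-18:00 (invert busy blocks within the working day).
Hiro free: 09:00-15:30, 16:00-18:00 (invert busy blocks within the working day).
Tomás ∩ Ulla: 10:30-15:15, 16:15-18:00.
Tomás ∩ Ulla ∩ Ines: 10:30-15:15, 16:15-18:00.
Tomás ∩ Ulla ∩ Ines ∩ Esperanza: 10:45-13:45, 15:00-15:15, 16:15-17:15.
Tomás ∩ Ulla ∩ Ines ∩ Esperanza ∩ Hamid: 10:45-11:45, 12:30-13:45, 15:00-15:15, 16:15-17:15.
Tomás ∩ Ulla ∩ Ines ∩ Esperanza ∩ Hamid ∩ Hiro: 10:45-11:45, 12:30-13:45, 15:00-15:15, 16:15-17:15.
Summing the common windows: 60 + 75 + 15 + 60 = 210 minutes.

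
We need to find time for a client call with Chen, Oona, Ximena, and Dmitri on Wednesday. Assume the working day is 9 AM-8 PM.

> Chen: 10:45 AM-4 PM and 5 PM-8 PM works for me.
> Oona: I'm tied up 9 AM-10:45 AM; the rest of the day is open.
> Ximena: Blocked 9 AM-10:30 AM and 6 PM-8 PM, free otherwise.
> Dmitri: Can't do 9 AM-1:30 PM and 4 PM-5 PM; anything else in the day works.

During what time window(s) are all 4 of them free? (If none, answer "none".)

Chen free: 10:45-16:00, 17:00-20:00.
Oona free: 10:45-20:00 (invert busy blocks within the working day).
Ximena free: 10:30-18:00 (invert busy blocks within the working day).
Dmitri free: 13:30-16:00, 17:00-20:00 (invert busy blocks within the working day).
Chen ∩ Oona: 10:45-16:00, 17:00-20:00.
Chen ∩ Oona ∩ Ximena: 10:45-16:00, 17:00-18:00.
Chen ∩ Oona ∩ Ximena ∩ Dmitri: 13:30-16:00, 17:00-18:00.

13:30-16:00, 17:00-18:00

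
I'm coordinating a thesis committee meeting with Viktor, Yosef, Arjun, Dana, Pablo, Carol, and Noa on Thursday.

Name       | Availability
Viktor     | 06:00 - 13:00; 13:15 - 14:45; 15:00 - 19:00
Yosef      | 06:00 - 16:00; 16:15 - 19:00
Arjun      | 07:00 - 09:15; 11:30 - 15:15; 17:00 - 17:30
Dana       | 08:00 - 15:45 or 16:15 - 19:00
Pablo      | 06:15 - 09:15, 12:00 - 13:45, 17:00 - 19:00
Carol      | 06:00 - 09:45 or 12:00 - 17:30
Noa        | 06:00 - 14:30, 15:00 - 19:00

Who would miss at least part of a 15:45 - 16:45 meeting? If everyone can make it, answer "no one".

Viktor: free for 15:45-16:45. Yosef: not fully free for 15:45-16:45. Arjun: not fully free for 15:45-16:45. Dana: not fully free for 15:45-16:45. Pablo: not fully free for 15:45-16:45. Carol: free for 15:45-16:45. Noa: free for 15:45-16:45.

Arjun, Dana, Pablo, Yosef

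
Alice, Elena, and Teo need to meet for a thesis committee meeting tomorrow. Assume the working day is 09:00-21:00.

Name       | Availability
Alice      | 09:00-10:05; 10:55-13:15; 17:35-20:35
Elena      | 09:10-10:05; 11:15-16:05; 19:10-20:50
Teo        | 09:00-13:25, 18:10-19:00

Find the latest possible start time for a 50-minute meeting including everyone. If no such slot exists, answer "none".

Alice ∩ Elena: 09:10-10:05, 11:15-13:15, 19:10-20:35.
Alice ∩ Elena ∩ Teo: 09:10-10:05, 11:15-13:15.
So the common availability across everyone is 09:10-10:05, 11:15-13:15.
The last common window of at least 50 minutes is 11:15-13:15; a 50-minute meeting can start as late as 12:25 and still end by 13:15.

12:25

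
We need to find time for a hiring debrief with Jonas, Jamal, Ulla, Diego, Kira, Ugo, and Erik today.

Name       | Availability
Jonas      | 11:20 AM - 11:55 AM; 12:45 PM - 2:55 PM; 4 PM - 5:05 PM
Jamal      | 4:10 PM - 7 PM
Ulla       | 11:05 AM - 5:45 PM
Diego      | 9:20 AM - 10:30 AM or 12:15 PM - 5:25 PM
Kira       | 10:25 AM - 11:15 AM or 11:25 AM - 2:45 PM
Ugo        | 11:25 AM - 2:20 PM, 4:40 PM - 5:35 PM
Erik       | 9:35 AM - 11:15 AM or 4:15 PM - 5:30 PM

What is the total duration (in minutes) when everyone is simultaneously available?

Jonas ∩ Jamal: 16:10-17:05.
Jonas ∩ Jamal ∩ Ulla: 16:10-17:05.
Jonas ∩ Jamal ∩ Ulla ∩ Diego: 16:10-17:05.
Jonas ∩ Jamal ∩ Ulla ∩ Diego ∩ Kira: ∅.
Jonas ∩ Jamal ∩ Ulla ∩ Diego ∩ Kira ∩ Ugo: ∅.
Jonas ∩ Jamal ∩ Ulla ∩ Diego ∩ Kira ∩ Ugo ∩ Erik: ∅.
There is no time when everyone is free.
There is no common window, so the total is 0 minutes.

0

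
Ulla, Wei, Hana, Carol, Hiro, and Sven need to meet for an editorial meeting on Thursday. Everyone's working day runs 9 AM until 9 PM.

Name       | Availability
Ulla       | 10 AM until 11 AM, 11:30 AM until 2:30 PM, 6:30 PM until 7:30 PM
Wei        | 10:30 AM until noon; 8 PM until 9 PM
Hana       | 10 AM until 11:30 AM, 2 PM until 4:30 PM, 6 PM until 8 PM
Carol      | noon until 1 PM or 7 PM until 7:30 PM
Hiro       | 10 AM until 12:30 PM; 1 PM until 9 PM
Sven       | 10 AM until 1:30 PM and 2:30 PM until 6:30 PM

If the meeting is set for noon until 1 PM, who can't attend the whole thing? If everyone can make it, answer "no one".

Hana, Hiro, Wei

Ulla: free for 12:00-13:00. Wei: not fully free for 12:00-13:00. Hana: not fully free for 12:00-13:00. Carol: free for 12:00-13:00. Hiro: not fully free for 12:00-13:00. Sven: free for 12:00-13:00.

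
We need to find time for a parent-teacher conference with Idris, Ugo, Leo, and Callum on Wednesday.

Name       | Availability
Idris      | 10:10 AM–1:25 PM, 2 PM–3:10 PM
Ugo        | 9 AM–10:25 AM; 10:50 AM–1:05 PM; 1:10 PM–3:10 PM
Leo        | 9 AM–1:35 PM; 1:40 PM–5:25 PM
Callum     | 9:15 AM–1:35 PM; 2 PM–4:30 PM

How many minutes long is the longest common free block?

Idris ∩ Ugo: 10:10-10:25, 10:50-13:05, 13:10-13:25, 14:00-15:10.
Idris ∩ Ugo ∩ Leo: 10:10-10:25, 10:50-13:05, 13:10-13:25, 14:00-15:10.
Idris ∩ Ugo ∩ Leo ∩ Callum: 10:10-10:25, 10:50-13:05, 13:10-13:25, 14:00-15:10.
The longest is 10:50-13:05 at 135 minutes.

135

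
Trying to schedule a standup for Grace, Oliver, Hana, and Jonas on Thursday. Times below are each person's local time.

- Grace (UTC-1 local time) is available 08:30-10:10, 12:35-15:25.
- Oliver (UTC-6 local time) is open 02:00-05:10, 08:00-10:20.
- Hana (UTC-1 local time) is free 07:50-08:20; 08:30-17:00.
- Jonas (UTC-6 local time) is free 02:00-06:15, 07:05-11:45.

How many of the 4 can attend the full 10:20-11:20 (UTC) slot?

Grace in UTC: 09:30-11:10, 13:35-16:25 (add 1h to convert from UTC-1).
Oliver in UTC: 08:00-11:10, 14:00-16:20 (add 6h to convert from UTC-6).
Hana in UTC: 08:50-09:20, 09:30-18:00 (add 1h to convert from UTC-1).
Jonas in UTC: 08:00-12:15, 13:05-17:45 (add 6h to convert from UTC-6).
Hana and Jonas can make the full 10:20-11:20 slot — that's 2.

2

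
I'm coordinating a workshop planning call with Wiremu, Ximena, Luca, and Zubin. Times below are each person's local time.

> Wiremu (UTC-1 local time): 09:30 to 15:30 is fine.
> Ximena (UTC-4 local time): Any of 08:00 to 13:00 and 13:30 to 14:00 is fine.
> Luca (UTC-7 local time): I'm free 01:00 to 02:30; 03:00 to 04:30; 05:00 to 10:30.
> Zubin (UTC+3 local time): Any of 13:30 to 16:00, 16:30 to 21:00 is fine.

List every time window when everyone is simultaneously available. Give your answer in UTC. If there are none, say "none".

Wiremu in UTC: 10:30-16:30 (add 1h to convert from UTC-1).
Ximena in UTC: 12:00-17:00, 17:30-18:00 (add 4h to convert from UTC-4).
Luca in UTC: 08:00-09:30, 10:00-11:30, 12:00-17:30 (add 7h to convert from UTC-7).
Zubin in UTC: 10:30-13:00, 13:30-18:00 (subtract 3h to convert from UTC+3).
Wiremu ∩ Ximena: 12:00-16:30.
Wiremu ∩ Ximena ∩ Luca: 12:00-16:30.
Wiremu ∩ Ximena ∩ Luca ∩ Zubin: 12:00-13:00, 13:30-16:30.

12:00-13:00, 13:30-16:30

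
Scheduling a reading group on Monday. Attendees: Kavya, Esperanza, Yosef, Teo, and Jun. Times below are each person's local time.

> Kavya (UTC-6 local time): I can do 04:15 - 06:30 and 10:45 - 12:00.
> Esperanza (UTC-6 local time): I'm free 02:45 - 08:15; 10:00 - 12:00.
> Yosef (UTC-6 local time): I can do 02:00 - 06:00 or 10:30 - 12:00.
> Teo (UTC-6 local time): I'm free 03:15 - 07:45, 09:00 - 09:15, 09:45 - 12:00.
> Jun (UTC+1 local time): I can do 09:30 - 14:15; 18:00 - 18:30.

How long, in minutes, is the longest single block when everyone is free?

105

Kavya in UTC: 10:15-12:30, 16:45-18:00 (add 6h to convert from UTC-6).
Esperanza in UTC: 08:45-14:15, 16:00-18:00 (add 6h to convert from UTC-6).
Yosef in UTC: 08:00-12:00, 16:30-18:00 (add 6h to convert from UTC-6).
Teo in UTC: 09:15-13:45, 15:00-15:15, 15:45-18:00 (add 6h to convert from UTC-6).
Jun in UTC: 08:30-13:15, 17:00-17:30 (subtract 1h to convert from UTC+1).
Kavya ∩ Esperanza: 10:15-12:30, 16:45-18:00.
Kavya ∩ Esperanza ∩ Yosef: 10:15-12:00, 16:45-18:00.
Kavya ∩ Esperanza ∩ Yosef ∩ Teo: 10:15-12:00, 16:45-18:00.
Kavya ∩ Esperanza ∩ Yosef ∩ Teo ∩ Jun: 10:15-12:00, 17:00-17:30.
So the common availability across everyone is 10:15-12:00, 17:00-17:30.
The longest is 10:15-12:00 at 105 minutes.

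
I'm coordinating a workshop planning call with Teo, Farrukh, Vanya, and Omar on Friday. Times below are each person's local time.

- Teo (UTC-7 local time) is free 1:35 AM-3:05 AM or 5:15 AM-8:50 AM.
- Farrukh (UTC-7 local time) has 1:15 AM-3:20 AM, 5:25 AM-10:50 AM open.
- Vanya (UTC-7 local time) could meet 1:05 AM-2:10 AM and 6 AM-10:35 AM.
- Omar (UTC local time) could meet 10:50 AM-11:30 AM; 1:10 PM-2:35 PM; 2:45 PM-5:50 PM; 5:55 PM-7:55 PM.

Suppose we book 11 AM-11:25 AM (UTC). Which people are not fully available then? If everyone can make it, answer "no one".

Teo in UTC: 08:35-10:05, 12:15-15:50 (add 7h to convert from UTC-7).
Farrukh in UTC: 08:15-10:20, 12:25-17:50 (add 7h to convert from UTC-7).
Vanya in UTC: 08:05-09:10, 13:00-17:35 (add 7h to convert from UTC-7).
Omar in UTC: 10:50-11:30, 13:10-14:35, 14:45-17:50, 17:55-19:55.
Teo: not fully free for 11:00-11:25. Farrukh: not fully free for 11:00-11:25. Vanya: not fully free for 11:00-11:25. Omar: free for 11:00-11:25.

Farrukh, Teo, Vanya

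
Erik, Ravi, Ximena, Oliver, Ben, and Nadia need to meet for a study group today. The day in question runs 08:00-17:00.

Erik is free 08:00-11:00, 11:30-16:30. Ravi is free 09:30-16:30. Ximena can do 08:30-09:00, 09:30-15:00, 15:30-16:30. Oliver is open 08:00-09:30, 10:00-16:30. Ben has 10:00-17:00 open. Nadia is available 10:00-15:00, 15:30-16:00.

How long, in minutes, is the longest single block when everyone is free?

Erik ∩ Ravi: 09:30-11:00, 11:30-16:30.
Erik ∩ Ravi ∩ Ximena: 09:30-11:00, 11:30-15:00, 15:30-16:30.
Erik ∩ Ravi ∩ Ximena ∩ Oliver: 10:00-11:00, 11:30-15:00, 15:30-16:30.
Erik ∩ Ravi ∩ Ximena ∩ Oliver ∩ Ben: 10:00-11:00, 11:30-15:00, 15:30-16:30.
Erik ∩ Ravi ∩ Ximena ∩ Oliver ∩ Ben ∩ Nadia: 10:00-11:00, 11:30-15:00, 15:30-16:00.
So the common availability across everyone is 10:00-11:00, 11:30-15:00, 15:30-16:00.
The longest is 11:30-15:00 at 210 minutes.

210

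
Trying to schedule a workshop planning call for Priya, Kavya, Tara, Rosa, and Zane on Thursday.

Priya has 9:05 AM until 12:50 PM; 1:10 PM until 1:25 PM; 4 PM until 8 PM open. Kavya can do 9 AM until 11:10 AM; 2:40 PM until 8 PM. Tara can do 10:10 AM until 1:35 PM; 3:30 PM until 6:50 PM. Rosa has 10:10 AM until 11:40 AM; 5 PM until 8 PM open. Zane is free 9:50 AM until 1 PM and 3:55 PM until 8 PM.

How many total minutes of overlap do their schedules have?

170

Priya ∩ Kavya: 09:05-11:10, 16:00-20:00.
Priya ∩ Kavya ∩ Tara: 10:10-11:10, 16:00-18:50.
Priya ∩ Kavya ∩ Tara ∩ Rosa: 10:10-11:10, 17:00-18:50.
Priya ∩ Kavya ∩ Tara ∩ Rosa ∩ Zane: 10:10-11:10, 17:00-18:50.
Summing the common windows: 60 + 110 = 170 minutes.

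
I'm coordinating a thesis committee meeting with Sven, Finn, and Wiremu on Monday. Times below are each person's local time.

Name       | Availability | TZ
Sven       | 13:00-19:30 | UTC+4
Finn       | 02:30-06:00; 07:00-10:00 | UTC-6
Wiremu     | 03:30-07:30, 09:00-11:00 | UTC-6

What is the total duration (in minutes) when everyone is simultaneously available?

Sven in UTC: 09:00-15:30 (subtract 4h to convert from UTC+4).
Finn in UTC: 08:30-12:00, 13:00-16:00 (add 6h to convert from UTC-6).
Wiremu in UTC: 09:30-13:30, 15:00-17:00 (add 6h to convert from UTC-6).
Sven ∩ Finn: 09:00-12:00, 13:00-15:30.
Sven ∩ Finn ∩ Wiremu: 09:30-12:00, 13:00-13:30, 15:00-15:30.
Summing the common windows: 150 + 30 + 30 = 210 minutes.

210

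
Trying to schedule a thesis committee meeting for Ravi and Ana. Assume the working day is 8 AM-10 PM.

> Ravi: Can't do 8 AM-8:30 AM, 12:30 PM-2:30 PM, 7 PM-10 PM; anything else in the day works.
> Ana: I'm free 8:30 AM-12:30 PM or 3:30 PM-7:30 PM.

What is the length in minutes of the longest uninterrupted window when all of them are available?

240

Ravi free: 08:30-12:30, 14:30-19:00 (invert busy blocks within the working day).
Ana free: 08:30-12:30, 15:30-19:30.
Ravi ∩ Ana: 08:30-12:30, 15:30-19:00.
So the common availability across everyone is 08:30-12:30, 15:30-19:00.
The longest is 08:30-12:30 at 240 minutes.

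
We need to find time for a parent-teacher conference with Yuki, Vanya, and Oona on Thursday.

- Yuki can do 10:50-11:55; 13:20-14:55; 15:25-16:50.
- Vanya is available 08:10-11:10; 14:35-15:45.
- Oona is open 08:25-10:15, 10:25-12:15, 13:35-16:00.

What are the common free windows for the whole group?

Yuki ∩ Vanya: 10:50-11:10, 14:35-14:55, 15:25-15:45.
Yuki ∩ Vanya ∩ Oona: 10:50-11:10, 14:35-14:55, 15:25-15:45.

10:50-11:10, 14:35-14:55, 15:25-15:45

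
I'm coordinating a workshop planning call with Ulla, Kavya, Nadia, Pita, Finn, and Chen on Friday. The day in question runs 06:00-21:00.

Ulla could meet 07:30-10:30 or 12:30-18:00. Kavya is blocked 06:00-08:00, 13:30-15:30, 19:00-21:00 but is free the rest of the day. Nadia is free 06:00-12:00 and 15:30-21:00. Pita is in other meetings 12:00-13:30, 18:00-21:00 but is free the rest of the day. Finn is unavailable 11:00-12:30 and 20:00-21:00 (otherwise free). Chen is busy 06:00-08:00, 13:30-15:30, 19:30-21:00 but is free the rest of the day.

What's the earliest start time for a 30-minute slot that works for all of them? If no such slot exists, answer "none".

Ulla free: 07:30-10:30, 12:30-18:00.
Kavya free: 08:00-13:30, 15:30-19:00 (invert busy blocks within the working day).
Nadia free: 06:00-12:00, 15:30-21:00.
Pita free: 06:00-12:00, 13:30-18:00 (invert busy blocks within the working day).
Finn free: 06:00-11:00, 12:30-20:00 (invert busy blocks within the working day).
Chen free: 08:00-13:30, 15:30-19:30 (invert busy blocks within the working day).
Ulla ∩ Kavya: 08:00-10:30, 12:30-13:30, 15:30-18:00.
Ulla ∩ Kavya ∩ Nadia: 08:00-10:30, 15:30-18:00.
Ulla ∩ Kavya ∩ Nadia ∩ Pita: 08:00-10:30, 15:30-18:00.
Ulla ∩ Kavya ∩ Nadia ∩ Pita ∩ Finn: 08:00-10:30, 15:30-18:00.
Ulla ∩ Kavya ∩ Nadia ∩ Pita ∩ Finn ∩ Chen: 08:00-10:30, 15:30-18:00.
The first common window of at least 30 minutes is 08:00-10:30, so the earliest start is 08:00.

08:00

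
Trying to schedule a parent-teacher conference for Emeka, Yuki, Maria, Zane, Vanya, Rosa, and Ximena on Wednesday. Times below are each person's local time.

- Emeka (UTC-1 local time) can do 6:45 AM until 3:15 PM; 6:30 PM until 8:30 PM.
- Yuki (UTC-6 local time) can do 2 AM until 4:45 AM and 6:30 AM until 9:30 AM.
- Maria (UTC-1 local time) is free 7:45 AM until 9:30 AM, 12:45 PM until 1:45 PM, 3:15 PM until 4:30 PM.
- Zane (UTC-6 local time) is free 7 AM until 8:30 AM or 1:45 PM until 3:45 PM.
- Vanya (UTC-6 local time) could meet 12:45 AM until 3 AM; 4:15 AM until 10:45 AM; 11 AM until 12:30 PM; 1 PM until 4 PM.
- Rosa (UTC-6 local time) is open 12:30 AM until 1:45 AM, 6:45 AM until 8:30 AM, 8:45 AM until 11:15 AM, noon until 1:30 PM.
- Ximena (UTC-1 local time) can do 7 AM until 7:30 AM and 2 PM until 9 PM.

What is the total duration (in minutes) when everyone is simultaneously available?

0

Emeka in UTC: 07:45-16:15, 19:30-21:30 (add 1h to convert from UTC-1).
Yuki in UTC: 08:00-10:45, 12:30-15:30 (add 6h to convert from UTC-6).
Maria in UTC: 08:45-10:30, 13:45-14:45, 16:15-17:30 (add 1h to convert from UTC-1).
Zane in UTC: 13:00-14:30, 19:45-21:45 (add 6h to convert from UTC-6).
Vanya in UTC: 06:45-09:00, 10:15-16:45, 17:00-18:30, 19:00-22:00 (add 6h to convert from UTC-6).
Rosa in UTC: 06:30-07:45, 12:45-14:30, 14:45-17:15, 18:00-19:30 (add 6h to convert from UTC-6).
Ximena in UTC: 08:00-08:30, 15:00-22:00 (add 1h to convert from UTC-1).
Emeka ∩ Yuki: 08:00-10:45, 12:30-15:30.
Emeka ∩ Yuki ∩ Maria: 08:45-10:30, 13:45-14:45.
Emeka ∩ Yuki ∩ Maria ∩ Zane: 13:45-14:30.
Emeka ∩ Yuki ∩ Maria ∩ Zane ∩ Vanya: 13:45-14:30.
Emeka ∩ Yuki ∩ Maria ∩ Zane ∩ Vanya ∩ Rosa: 13:45-14:30.
Emeka ∩ Yuki ∩ Maria ∩ Zane ∩ Vanya ∩ Rosa ∩ Ximena: ∅.
There is no time when everyone is free.
There is no common window, so the total is 0 minutes.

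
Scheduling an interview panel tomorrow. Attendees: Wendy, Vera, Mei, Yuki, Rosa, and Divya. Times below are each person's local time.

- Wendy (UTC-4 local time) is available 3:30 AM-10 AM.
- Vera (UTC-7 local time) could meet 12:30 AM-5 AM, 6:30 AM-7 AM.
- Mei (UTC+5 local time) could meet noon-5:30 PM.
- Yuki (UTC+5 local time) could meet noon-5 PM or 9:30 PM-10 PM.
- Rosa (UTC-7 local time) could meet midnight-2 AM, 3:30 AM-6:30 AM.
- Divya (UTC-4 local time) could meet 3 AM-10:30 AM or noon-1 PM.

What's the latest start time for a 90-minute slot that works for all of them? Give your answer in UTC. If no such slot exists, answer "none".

Wendy in UTC: 07:30-14:00 (add 4h to convert from UTC-4).
Vera in UTC: 07:30-12:00, 13:30-14:00 (add 7h to convert from UTC-7).
Mei in UTC: 07:00-12:30 (subtract 5h to convert from UTC+5).
Yuki in UTC: 07:00-12:00, 16:30-17:00 (subtract 5h to convert from UTC+5).
Rosa in UTC: 07:00-09:00, 10:30-13:30 (add 7h to convert from UTC-7).
Divya in UTC: 07:00-14:30, 16:00-17:00 (add 4h to convert from UTC-4).
Wendy ∩ Vera: 07:30-12:00, 13:30-14:00.
Wendy ∩ Vera ∩ Mei: 07:30-12:00.
Wendy ∩ Vera ∩ Mei ∩ Yuki: 07:30-12:00.
Wendy ∩ Vera ∩ Mei ∩ Yuki ∩ Rosa: 07:30-09:00, 10:30-12:00.
Wendy ∩ Vera ∩ Mei ∩ Yuki ∩ Rosa ∩ Divya: 07:30-09:00, 10:30-12:00.
Those are the intersection windows.
The last common window of at least 90 minutes is 10:30-12:00; a 90-minute meeting can start as late as 10:30 and still end by 12:00.

10:30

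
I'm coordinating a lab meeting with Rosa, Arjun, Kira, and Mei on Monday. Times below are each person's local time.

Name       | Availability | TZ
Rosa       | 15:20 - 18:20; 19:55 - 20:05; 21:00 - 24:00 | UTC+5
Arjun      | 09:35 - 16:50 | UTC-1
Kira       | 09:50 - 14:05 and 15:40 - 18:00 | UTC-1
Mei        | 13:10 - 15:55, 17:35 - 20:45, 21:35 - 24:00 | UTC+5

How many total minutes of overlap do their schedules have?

130

Rosa in UTC: 10:20-13:20, 14:55-15:05, 16:00-19:00 (subtract 5h to convert from UTC+5).
Arjun in UTC: 10:35-17:50 (add 1h to convert from UTC-1).
Kira in UTC: 10:50-15:05, 16:40-19:00 (add 1h to convert from UTC-1).
Mei in UTC: 08:10-10:55, 12:35-15:45, 16:35-19:00 (subtract 5h to convert from UTC+5).
Rosa ∩ Arjun: 10:35-13:20, 14:55-15:05, 16:00-17:50.
Rosa ∩ Arjun ∩ Kira: 10:50-13:20, 14:55-15:05, 16:40-17:50.
Rosa ∩ Arjun ∩ Kira ∩ Mei: 10:50-10:55, 12:35-13:20, 14:55-15:05, 16:40-17:50.
Summing the common windows: 5 + 45 + 10 + 70 = 130 minutes.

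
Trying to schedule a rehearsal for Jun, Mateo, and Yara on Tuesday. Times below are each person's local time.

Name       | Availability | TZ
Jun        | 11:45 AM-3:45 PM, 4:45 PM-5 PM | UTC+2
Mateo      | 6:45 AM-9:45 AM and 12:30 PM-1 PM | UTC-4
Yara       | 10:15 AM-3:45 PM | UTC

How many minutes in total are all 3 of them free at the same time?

180

Jun in UTC: 09:45-13:45, 14:45-15:00 (subtract 2h to convert from UTC+2).
Mateo in UTC: 10:45-13:45, 16:30-17:00 (add 4h to convert from UTC-4).
Yara in UTC: 10:15-15:45.
Jun ∩ Mateo: 10:45-13:45.
Jun ∩ Mateo ∩ Yara: 10:45-13:45.
That's a single block of 180 minutes.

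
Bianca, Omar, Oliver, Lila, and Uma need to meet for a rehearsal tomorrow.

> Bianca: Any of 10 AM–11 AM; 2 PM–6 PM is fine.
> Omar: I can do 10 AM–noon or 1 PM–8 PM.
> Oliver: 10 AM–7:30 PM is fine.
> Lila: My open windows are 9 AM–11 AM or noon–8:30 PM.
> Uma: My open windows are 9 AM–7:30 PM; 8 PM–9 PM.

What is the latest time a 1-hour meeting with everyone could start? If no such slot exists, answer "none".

Bianca ∩ Omar: 10:00-11:00, 14:00-18:00.
Bianca ∩ Omar ∩ Oliver: 10:00-11:00, 14:00-18:00.
Bianca ∩ Omar ∩ Oliver ∩ Lila: 10:00-11:00, 14:00-18:00.
Bianca ∩ Omar ∩ Oliver ∩ Lila ∩ Uma: 10:00-11:00, 14:00-18:00.
The last common window of at least 60 minutes is 14:00-18:00; a 60-minute meeting can start as late as 17:00 and still end by 18:00.

17:00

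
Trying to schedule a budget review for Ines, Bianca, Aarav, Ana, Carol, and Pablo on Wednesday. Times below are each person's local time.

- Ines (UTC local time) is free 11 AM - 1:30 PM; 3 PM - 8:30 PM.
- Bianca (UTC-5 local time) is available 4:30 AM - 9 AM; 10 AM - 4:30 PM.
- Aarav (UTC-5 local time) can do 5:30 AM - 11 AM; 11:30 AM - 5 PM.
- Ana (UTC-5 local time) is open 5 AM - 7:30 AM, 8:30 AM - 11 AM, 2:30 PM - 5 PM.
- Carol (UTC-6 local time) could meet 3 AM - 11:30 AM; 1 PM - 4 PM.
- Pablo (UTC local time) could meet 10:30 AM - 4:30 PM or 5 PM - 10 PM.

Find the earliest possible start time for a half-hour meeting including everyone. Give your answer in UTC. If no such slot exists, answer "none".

Ines in UTC: 11:00-13:30, 15:00-20:30.
Bianca in UTC: 09:30-14:00, 15:00-21:30 (add 5h to convert from UTC-5).
Aarav in UTC: 10:30-16:00, 16:30-22:00 (add 5h to convert from UTC-5).
Ana in UTC: 10:00-12:30, 13:30-16:00, 19:30-22:00 (add 5h to convert from UTC-5).
Carol in UTC: 09:00-17:30, 19:00-22:00 (add 6h to convert from UTC-6).
Pablo in UTC: 10:30-16:30, 17:00-22:00.
Ines ∩ Bianca: 11:00-13:30, 15:00-20:30.
Ines ∩ Bianca ∩ Aarav: 11:00-13:30, 15:00-16:00, 16:30-20:30.
Ines ∩ Bianca ∩ Aarav ∩ Ana: 11:00-12:30, 15:00-16:00, 19:30-20:30.
Ines ∩ Bianca ∩ Aarav ∩ Ana ∩ Carol: 11:00-12:30, 15:00-16:00, 19:30-20:30.
Ines ∩ Bianca ∩ Aarav ∩ Ana ∩ Carol ∩ Pablo: 11:00-12:30, 15:00-16:00, 19:30-20:30.
The first common window of at least 30 minutes is 11:00-12:30, so the earliest start is 11:00.

11:00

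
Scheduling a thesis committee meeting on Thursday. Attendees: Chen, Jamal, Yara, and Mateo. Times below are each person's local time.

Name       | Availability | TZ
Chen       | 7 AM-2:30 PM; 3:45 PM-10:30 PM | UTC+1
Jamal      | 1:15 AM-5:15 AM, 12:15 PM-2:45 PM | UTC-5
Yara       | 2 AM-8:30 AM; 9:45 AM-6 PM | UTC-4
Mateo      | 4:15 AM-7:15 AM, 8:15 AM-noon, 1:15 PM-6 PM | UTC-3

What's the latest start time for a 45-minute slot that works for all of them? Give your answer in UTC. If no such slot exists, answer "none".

19:00

Chen in UTC: 06:00-13:30, 14:45-21:30 (subtract 1h to convert from UTC+1).
Jamal in UTC: 06:15-10:15, 17:15-19:45 (add 5h to convert from UTC-5).
Yara in UTC: 06:00-12:30, 13:45-22:00 (add 4h to convert from UTC-4).
Mateo in UTC: 07:15-10:15, 11:15-15:00, 16:15-21:00 (add 3h to convert from UTC-3).
Chen ∩ Jamal: 06:15-10:15, 17:15-19:45.
Chen ∩ Jamal ∩ Yara: 06:15-10:15, 17:15-19:45.
Chen ∩ Jamal ∩ Yara ∩ Mateo: 07:15-10:15, 17:15-19:45.
So the common availability across everyone is 07:15-10:15, 17:15-19:45.
The last common window of at least 45 minutes is 17:15-19:45; a 45-minute meeting can start as late as 19:00 and still end by 19:45.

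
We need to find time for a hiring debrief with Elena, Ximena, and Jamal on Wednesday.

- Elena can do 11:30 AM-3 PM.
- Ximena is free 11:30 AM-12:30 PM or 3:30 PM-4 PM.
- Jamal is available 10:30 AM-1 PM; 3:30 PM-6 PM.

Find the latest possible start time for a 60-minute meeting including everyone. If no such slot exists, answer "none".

Elena ∩ Ximena: 11:30-12:30.
Elena ∩ Ximena ∩ Jamal: 11:30-12:30.
The last common window of at least 60 minutes is 11:30-12:30; a 60-minute meeting can start as late as 11:30 and still end by 12:30.

11:30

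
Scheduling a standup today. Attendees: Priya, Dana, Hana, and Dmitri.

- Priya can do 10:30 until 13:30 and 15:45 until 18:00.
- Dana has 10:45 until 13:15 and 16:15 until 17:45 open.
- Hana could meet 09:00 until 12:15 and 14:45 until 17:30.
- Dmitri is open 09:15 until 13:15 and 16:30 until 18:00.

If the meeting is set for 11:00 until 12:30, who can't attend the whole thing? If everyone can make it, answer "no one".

Priya: free for 11:00-12:30. Dana: free for 11:00-12:30. Hana: not fully free for 11:00-12:30. Dmitri: free for 11:00-12:30.

Hana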